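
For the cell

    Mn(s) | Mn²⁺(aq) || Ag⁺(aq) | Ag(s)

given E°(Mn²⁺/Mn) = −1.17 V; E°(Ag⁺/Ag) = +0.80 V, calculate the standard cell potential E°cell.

+1.97 V

By convention the left-hand electrode in cell notation is the anode (oxidation) and the right-hand electrode is the cathode (reduction).
E°cell = E°(right) − E°(left) = +0.80 − (−1.17) = +1.97 V.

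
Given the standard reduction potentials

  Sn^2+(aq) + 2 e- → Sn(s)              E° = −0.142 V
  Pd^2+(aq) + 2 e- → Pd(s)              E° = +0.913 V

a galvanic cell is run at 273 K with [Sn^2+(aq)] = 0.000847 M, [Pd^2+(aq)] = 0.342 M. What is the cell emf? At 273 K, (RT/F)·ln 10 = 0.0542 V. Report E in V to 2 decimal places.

+1.13 V

Pd²⁺/Pd is reduced (cathode, E° = +0.913 V) and Sn²⁺/Sn is oxidized (anode).
The standard potential is +0.913 − (−0.142) = +1.055 V and the balanced reaction transfers n = 2 electrons.
For the overall reaction Pd^2+(aq) + Sn(s) → Pd(s) + Sn^2+(aq), Q = [Sn^2+(aq)] / [Pd^2+(aq)] = 0.00248, giving log Q = −2.606.
Applying E = E° − (RT ln10/nF)·log Q gives +1.055 − (0.0542/2)(−2.606) = +1.13 V.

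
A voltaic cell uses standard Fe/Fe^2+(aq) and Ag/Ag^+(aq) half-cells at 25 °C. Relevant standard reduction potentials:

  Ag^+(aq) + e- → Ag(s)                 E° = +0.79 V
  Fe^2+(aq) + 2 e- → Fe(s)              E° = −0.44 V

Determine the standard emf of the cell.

The Ag⁺/Ag couple has the higher E°, so Ag ion is reduced (cathode) and Fe is oxidized (anode).
E°cell = E°(cathode) − E°(anode) = +0.79 − (−0.44) = +1.23 V.

+1.23 V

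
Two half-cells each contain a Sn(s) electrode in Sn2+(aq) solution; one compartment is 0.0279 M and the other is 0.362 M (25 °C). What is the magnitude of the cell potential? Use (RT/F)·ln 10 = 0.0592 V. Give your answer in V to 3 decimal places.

0.033 V

For a concentration cell E°cell = 0, since both electrodes use the same couple.
The compartment with the higher Sn2+(aq) concentration (0.362 M) acts as the cathode; ions are reduced there and produced at the dilute (0.0279 M) anode.
With n = 2, Ecell = −(0.0592/2)·log([dilute]/[conc]) = −(0.0592/2)·log(0.0279/0.362) = +0.033 V.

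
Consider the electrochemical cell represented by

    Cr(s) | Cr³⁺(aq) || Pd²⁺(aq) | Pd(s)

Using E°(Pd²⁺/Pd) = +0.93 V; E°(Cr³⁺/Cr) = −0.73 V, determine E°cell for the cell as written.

+1.66 V

By convention the left-hand electrode in cell notation is the anode (oxidation) and the right-hand electrode is the cathode (reduction).
E°cell = E°(right) − E°(left) = +0.93 − (−0.73) = +1.66 V.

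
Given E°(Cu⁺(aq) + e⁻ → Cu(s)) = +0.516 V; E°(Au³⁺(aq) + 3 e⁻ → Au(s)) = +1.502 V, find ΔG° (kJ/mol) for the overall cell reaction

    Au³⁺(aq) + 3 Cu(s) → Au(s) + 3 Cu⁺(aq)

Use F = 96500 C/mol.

In the reaction as written Au³⁺(aq) is reduced, so the Au³⁺/Au couple is the cathode and Cu⁺/Cu is the anode.
E°cell = +1.502 − (+0.516) = +0.986 V; balancing electrons gives n = 3.
ΔG° = −nFE°cell = −(3)(96500)(+0.986) J/mol = −285 kJ/mol.

−285 kJ/mol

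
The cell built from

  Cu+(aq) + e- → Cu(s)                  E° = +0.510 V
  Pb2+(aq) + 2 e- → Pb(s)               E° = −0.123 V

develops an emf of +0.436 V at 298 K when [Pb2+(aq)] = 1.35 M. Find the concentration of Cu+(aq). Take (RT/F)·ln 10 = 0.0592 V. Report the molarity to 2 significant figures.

0.00055 M

With Cu⁺/Cu at the cathode and Pb²⁺/Pb at the anode, E°cell = +0.510 − (−0.123) = +0.633 V (n = 2).
Rearranging E = E° − (0.0592/n)·log Q gives log Q = 2(+0.633 − (+0.436))/0.0592 = 6.655.
For 2 Cu+(aq) + Pb(s) → 2 Cu(s) + Pb2+(aq), the reaction quotient is Q = [Pb2+(aq)] / [Cu+(aq)]^2.
Substituting the known concentrations and solving, log [Cu+(aq)] = −3.262 and [Cu+(aq)] = 0.00055 M.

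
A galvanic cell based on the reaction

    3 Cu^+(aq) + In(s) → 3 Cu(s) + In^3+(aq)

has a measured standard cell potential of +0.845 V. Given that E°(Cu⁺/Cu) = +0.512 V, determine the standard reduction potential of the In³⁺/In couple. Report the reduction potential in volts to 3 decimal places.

−0.333 V

In the reaction as written the Cu⁺/Cu couple is reduced (cathode) and In³⁺/In is oxidized (anode), so E°cell = E°(Cu⁺/Cu) − E°(In³⁺/In).
E°(In³⁺/In) = E°(cathode) − E°cell = +0.512 − (+0.845) = −0.333 V.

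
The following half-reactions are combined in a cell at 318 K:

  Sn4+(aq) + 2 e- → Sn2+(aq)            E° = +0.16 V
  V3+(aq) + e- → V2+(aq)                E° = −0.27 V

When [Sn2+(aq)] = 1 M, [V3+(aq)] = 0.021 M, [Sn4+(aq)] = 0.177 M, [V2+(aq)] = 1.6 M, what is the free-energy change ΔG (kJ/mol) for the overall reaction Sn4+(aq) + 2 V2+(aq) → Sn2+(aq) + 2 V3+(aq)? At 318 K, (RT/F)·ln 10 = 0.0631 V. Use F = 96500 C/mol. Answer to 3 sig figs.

With Sn⁴⁺/Sn²⁺ reduced at the cathode, E°cell = +0.16 − (−0.27) = +0.43 V and n = 2.
The reaction quotient is ([Sn2+(aq)]·[V3+(aq)]^2) / ([Sn4+(aq)]·[V2+(aq)]^2) = 0.000973; by Nernst, E = +0.43 − (0.0631/2)(−3.012) = +0.5250 V.
Finally ΔG = −nFE = −(2)(96500 C/mol)(+0.5250 V) = −101 kJ/mol.

−101 kJ/mol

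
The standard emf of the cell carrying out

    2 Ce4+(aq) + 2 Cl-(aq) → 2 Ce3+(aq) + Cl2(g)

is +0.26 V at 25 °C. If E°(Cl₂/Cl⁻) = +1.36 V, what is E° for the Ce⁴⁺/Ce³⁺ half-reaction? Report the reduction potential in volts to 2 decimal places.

+1.62 V

In the reaction as written the Ce⁴⁺/Ce³⁺ couple is reduced (cathode) and Cl₂/Cl⁻ is oxidized (anode), so E°cell = E°(Ce⁴⁺/Ce³⁺) − E°(Cl₂/Cl⁻).
E°(Ce⁴⁺/Ce³⁺) = E°cell + E°(anode) = +0.26 + (+1.36) = +1.62 V.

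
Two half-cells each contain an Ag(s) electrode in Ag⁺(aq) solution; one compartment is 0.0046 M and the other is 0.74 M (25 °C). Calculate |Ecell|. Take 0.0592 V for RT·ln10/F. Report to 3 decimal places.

For a concentration cell E°cell = 0, since both electrodes use the same couple.
The compartment with the higher Ag⁺(aq) concentration (0.74 M) acts as the cathode; ions are reduced there and produced at the dilute (0.0046 M) anode.
With n = 1, Ecell = −(0.0592/1)·log([dilute]/[conc]) = −(0.0592/1)·log(0.0046/0.74) = +0.131 V.

0.131 V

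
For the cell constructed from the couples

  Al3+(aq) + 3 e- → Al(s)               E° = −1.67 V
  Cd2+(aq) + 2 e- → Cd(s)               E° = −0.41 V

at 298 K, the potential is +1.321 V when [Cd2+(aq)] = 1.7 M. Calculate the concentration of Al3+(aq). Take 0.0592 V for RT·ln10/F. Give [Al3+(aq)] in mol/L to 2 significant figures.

0.0018 M

With Cd²⁺/Cd at the cathode and Al³⁺/Al at the anode, E°cell = −0.41 − (−1.67) = +1.26 V (n = 6).
Rearranging E = E° − (0.0592/n)·log Q gives log Q = 6(+1.26 − (+1.321))/0.0592 = −6.182.
For 3 Cd2+(aq) + 2 Al(s) → 3 Cd(s) + 2 Al3+(aq), the reaction quotient is Q = [Al3+(aq)]^2 / [Cd2+(aq)]^3.
Isolating [Al3+(aq)] in Q = 10^{−6.182} yields log [Al3+(aq)] = −2.745, i.e. 0.0018 M.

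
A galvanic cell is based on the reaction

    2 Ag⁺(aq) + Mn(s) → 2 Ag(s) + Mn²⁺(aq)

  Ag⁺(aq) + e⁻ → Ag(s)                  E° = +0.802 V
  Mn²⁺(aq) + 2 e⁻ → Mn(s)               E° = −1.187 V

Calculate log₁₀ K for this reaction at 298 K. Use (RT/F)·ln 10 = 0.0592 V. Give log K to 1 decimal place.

log K = 67.2

The Ag⁺/Ag couple is reduced (cathode); E°cell = +0.802 − (−1.187) = +1.989 V with n = 2.
At equilibrium E = 0, so log K = nE°cell / 0.0592 = (2)(+1.989) / 0.0592 = 67.2.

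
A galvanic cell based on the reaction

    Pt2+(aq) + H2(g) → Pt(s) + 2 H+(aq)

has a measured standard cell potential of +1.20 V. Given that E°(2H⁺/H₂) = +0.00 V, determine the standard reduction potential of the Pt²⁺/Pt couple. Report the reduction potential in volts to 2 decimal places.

+1.20 V

In the reaction as written the Pt²⁺/Pt couple is reduced (cathode) and 2H⁺/H₂ is oxidized (anode), so E°cell = E°(Pt²⁺/Pt) − E°(2H⁺/H₂).
E°(Pt²⁺/Pt) = E°cell + E°(anode) = +1.20 + (+0.00) = +1.20 V.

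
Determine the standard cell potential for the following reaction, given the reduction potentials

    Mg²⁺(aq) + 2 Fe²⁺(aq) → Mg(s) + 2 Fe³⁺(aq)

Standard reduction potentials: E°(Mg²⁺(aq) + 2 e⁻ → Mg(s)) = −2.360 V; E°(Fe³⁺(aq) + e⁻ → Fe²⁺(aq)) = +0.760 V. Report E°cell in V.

−3.120 V

In the reaction as written, Mg²⁺(aq) is reduced (cathode) and Fe³⁺(aq) is produced by oxidation at the anode.
E°cell = E°(cathode) − E°(anode) = −2.360 − (+0.760) = −3.120 V.
The negative E°cell means the reaction is non-spontaneous in the direction written.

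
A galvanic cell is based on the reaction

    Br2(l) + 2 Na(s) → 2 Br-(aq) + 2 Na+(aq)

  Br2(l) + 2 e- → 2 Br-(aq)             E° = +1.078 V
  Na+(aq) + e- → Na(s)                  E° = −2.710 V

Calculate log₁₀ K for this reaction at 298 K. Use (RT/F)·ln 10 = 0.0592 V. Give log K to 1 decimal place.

The Br₂/Br⁻ couple is reduced (cathode); E°cell = +1.078 − (−2.710) = +3.788 V with n = 2.
At equilibrium E = 0, so log K = nE°cell / 0.0592 = (2)(+3.788) / 0.0592 = 128.0.

log K = 128.0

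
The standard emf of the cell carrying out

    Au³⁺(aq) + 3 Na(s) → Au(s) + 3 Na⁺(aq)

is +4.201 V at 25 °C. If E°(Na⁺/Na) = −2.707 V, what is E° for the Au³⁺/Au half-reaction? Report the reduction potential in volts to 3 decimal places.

In the reaction as written the Au³⁺/Au couple is reduced (cathode) and Na⁺/Na is oxidized (anode), so E°cell = E°(Au³⁺/Au) − E°(Na⁺/Na).
E°(Au³⁺/Au) = E°cell + E°(anode) = +4.201 + (−2.707) = +1.494 V.

+1.494 V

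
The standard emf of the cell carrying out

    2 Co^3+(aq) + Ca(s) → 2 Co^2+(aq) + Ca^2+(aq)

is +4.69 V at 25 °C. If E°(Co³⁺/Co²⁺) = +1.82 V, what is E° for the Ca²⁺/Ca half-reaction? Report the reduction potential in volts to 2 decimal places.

−2.87 V

In the reaction as written the Co³⁺/Co²⁺ couple is reduced (cathode) and Ca²⁺/Ca is oxidized (anode), so E°cell = E°(Co³⁺/Co²⁺) − E°(Ca²⁺/Ca).
E°(Ca²⁺/Ca) = E°(cathode) − E°cell = +1.82 − (+4.69) = −2.87 V.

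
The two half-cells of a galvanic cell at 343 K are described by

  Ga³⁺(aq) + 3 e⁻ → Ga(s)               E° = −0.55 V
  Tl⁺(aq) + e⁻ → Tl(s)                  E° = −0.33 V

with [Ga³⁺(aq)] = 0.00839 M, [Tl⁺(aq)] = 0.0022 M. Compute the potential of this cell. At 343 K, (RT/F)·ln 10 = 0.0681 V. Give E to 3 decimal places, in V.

Tl⁺/Tl is reduced (cathode, E° = −0.33 V) and Ga³⁺/Ga is oxidized (anode).
E°cell = E°cat − E°an = −0.33 − (−0.55) = +0.22 V; n = 3.
Balancing gives 3 Tl⁺(aq) + Ga(s) → 3 Tl(s) + Ga³⁺(aq); hence Q = [Ga³⁺(aq)] / [Tl⁺(aq)]^3 = 7.88×10^5 (log Q = 5.896).
By the Nernst equation, E = +0.22 − (0.0681/3)·(5.896) = +0.086 V.

+0.086 V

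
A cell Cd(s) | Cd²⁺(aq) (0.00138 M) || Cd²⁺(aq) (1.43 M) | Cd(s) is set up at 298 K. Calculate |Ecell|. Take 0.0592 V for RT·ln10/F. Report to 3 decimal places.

For a concentration cell E°cell = 0, since both electrodes use the same couple.
The compartment with the higher Cd²⁺(aq) concentration (1.43 M) acts as the cathode; ions are reduced there and produced at the dilute (0.00138 M) anode.
With n = 2, Ecell = −(0.0592/2)·log([dilute]/[conc]) = −(0.0592/2)·log(0.00138/1.43) = +0.089 V.

0.089 V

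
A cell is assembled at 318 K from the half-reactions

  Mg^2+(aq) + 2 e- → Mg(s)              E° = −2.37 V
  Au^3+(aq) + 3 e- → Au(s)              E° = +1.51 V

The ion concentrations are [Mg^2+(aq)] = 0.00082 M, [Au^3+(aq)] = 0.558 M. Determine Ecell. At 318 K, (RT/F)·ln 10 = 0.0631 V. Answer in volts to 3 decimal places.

The Au³⁺/Au couple has the more positive E°, so it is the cathode; Mg²⁺/Mg is the anode.
The standard potential is +1.51 − (−2.37) = +3.88 V and the balanced reaction transfers n = 6 electrons.
The balanced reaction is 2 Au^3+(aq) + 3 Mg(s) → 2 Au(s) + 3 Mg^2+(aq), so Q = [Mg^2+(aq)]^3 / [Au^3+(aq)]^2 = 1.77×10^−9 and log Q = −8.752.
Applying E = E° − (RT ln10/nF)·log Q gives +3.88 − (0.0631/6)(−8.752) = +3.972 V.

+3.972 V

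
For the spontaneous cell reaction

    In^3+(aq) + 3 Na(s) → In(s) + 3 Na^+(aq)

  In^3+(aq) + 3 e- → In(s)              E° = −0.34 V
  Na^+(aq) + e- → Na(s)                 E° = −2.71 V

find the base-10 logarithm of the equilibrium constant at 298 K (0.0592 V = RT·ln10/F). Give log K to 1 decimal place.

log K = 120.1

The In³⁺/In couple is reduced (cathode); E°cell = −0.34 − (−2.71) = +2.37 V with n = 3.
At equilibrium E = 0, so log K = nE°cell / 0.0592 = (3)(+2.37) / 0.0592 = 120.1.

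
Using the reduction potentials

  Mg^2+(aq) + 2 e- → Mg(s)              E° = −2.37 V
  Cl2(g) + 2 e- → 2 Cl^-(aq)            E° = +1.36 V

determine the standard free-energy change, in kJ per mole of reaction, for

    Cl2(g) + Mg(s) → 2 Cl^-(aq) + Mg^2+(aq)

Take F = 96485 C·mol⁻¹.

−720 kJ/mol

In the reaction as written Cl2(g) is reduced, so the Cl₂/Cl⁻ couple is the cathode and Mg²⁺/Mg is the anode.
E°cell = +1.36 − (−2.37) = +3.73 V; balancing electrons gives n = 2.
ΔG° = −nFE°cell = −(2)(96485)(+3.73) J/mol = −720 kJ/mol.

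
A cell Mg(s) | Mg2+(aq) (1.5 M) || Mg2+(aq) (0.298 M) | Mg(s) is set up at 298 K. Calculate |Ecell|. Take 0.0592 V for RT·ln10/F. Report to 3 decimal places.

For a concentration cell E°cell = 0, since both electrodes use the same couple.
The compartment with the higher Mg2+(aq) concentration (1.5 M) acts as the cathode; ions are reduced there and produced at the dilute (0.298 M) anode.
With n = 2, Ecell = −(0.0592/2)·log([dilute]/[conc]) = −(0.0592/2)·log(0.298/1.5) = +0.021 V.

0.021 V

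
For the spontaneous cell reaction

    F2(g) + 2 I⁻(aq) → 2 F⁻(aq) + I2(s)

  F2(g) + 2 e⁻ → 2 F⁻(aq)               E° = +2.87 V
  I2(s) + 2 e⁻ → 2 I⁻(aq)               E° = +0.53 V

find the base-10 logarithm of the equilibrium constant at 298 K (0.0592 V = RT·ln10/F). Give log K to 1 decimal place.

The F₂/F⁻ couple is reduced (cathode); E°cell = +2.87 − (+0.53) = +2.34 V with n = 2.
At equilibrium E = 0, so log K = nE°cell / 0.0592 = (2)(+2.34) / 0.0592 = 79.1.

log K = 79.1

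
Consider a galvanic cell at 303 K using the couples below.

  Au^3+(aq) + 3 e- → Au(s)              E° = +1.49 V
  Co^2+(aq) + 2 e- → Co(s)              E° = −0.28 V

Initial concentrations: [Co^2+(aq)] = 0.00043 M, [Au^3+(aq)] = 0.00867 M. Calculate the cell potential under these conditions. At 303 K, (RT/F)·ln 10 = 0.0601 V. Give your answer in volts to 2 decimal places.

+1.83 V

The Au³⁺/Au couple has the more positive E°, so it is the cathode; Co²⁺/Co is the anode.
The standard potential is +1.49 − (−0.28) = +1.77 V and the balanced reaction transfers n = 6 electrons.
The balanced reaction is 2 Au^3+(aq) + 3 Co(s) → 2 Au(s) + 3 Co^2+(aq), so Q = [Co^2+(aq)]^3 / [Au^3+(aq)]^2 = 1.06×10^−6 and log Q = −5.976.
Applying E = E° − (RT ln10/nF)·log Q gives +1.77 − (0.0601/6)(−5.976) = +1.83 V.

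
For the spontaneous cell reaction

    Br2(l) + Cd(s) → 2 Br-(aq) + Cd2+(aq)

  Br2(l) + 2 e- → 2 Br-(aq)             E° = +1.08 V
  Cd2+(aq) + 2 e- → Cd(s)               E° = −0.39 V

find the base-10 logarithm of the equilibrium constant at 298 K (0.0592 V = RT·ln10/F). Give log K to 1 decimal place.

log K = 49.7

The Br₂/Br⁻ couple is reduced (cathode); E°cell = +1.08 − (−0.39) = +1.47 V with n = 2.
At equilibrium E = 0, so log K = nE°cell / 0.0592 = (2)(+1.47) / 0.0592 = 49.7.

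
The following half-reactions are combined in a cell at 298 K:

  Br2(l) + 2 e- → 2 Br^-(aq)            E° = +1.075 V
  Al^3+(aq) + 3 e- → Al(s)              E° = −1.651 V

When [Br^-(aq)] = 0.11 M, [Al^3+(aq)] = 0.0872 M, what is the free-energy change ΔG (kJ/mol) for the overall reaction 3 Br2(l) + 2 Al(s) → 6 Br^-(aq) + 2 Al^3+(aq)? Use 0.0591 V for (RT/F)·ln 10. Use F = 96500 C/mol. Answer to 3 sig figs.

−1620 kJ/mol

E°cell = +1.075 − (−1.651) = +2.726 V; the balanced reaction transfers n = 6 electrons.
Here Q = [Br^-(aq)]^6·[Al^3+(aq)]^2 = 1.35×10^−8 (log Q = −7.871), giving E = +2.726 − (0.0591/6)·(−7.871) = +2.8035 V.
ΔG = −nFE = −(6)(96500)(+2.8035) J/mol = −1620 kJ/mol.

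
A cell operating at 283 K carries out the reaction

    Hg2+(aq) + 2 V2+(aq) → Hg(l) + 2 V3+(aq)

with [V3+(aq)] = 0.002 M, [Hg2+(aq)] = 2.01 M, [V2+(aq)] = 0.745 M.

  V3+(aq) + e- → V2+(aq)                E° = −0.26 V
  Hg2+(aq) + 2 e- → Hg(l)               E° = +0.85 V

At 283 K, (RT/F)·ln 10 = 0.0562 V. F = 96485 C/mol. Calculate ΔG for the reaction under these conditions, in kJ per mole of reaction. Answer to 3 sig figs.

−244 kJ/mol

The standard cell potential is +0.85 − (−0.26) = +1.11 V, with n = 2 electrons in the balanced equation.
Q = [V3+(aq)]^2 / ([Hg2+(aq)]·[V2+(aq)]^2) = 3.59×10^−6, so log Q = −5.445 and E = +1.11 − (0.0562/2)(−5.445) = +1.2630 V.
Then ΔG = −nFE = −2 × 96485 × +1.2630 J/mol = −244 kJ/mol.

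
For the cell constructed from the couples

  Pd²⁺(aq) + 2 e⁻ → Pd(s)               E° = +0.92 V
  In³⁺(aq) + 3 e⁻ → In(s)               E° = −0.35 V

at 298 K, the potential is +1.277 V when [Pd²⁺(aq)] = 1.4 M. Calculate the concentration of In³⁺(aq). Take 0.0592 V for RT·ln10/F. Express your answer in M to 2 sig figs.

0.73 M

The Pd²⁺/Pd couple has the larger reduction potential, so it is the cathode: E°cell = +0.92 − (−0.35) = +1.27 V and n = 6.
Rearranging E = E° − (0.0592/n)·log Q gives log Q = 6(+1.27 − (+1.277))/0.0592 = −0.709.
Balancing electrons gives 3 Pd²⁺(aq) + 2 In(s) → 3 Pd(s) + 2 In³⁺(aq); thus Q = [In³⁺(aq)]^2 / [Pd²⁺(aq)]^3.
Isolating [In³⁺(aq)] in Q = 10^{−0.709} yields log [In³⁺(aq)] = −0.135, i.e. 0.73 M.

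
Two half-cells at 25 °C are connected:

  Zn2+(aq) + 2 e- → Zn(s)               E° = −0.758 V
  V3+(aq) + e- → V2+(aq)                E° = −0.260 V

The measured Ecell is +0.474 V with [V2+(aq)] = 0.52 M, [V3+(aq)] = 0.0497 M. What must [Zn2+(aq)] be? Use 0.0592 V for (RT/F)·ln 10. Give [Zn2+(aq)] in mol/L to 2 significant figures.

The V³⁺/V²⁺ couple has the larger reduction potential, so it is the cathode: E°cell = −0.260 − (−0.758) = +0.498 V and n = 2.
Since E = E° − (0.0592/n)·log Q, log Q = n(E° − E)/0.0592 = 0.811.
The balanced reaction is 2 V3+(aq) + Zn(s) → 2 V2+(aq) + Zn2+(aq), so Q = ([V2+(aq)]^2·[Zn2+(aq)]) / [V3+(aq)]^2.
Solving for the unknown gives log [Zn2+(aq)] = −1.228, so [Zn2+(aq)] ≈ 0.059 M.

0.059 M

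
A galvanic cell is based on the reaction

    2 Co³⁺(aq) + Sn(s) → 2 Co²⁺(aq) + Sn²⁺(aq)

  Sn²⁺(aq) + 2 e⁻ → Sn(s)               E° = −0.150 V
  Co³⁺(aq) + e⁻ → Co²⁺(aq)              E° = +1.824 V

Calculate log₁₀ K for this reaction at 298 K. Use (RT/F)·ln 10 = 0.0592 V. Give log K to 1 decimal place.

The Co³⁺/Co²⁺ couple is reduced (cathode); E°cell = +1.824 − (−0.150) = +1.974 V with n = 2.
At equilibrium E = 0, so log K = nE°cell / 0.0592 = (2)(+1.974) / 0.0592 = 66.7.

log K = 66.7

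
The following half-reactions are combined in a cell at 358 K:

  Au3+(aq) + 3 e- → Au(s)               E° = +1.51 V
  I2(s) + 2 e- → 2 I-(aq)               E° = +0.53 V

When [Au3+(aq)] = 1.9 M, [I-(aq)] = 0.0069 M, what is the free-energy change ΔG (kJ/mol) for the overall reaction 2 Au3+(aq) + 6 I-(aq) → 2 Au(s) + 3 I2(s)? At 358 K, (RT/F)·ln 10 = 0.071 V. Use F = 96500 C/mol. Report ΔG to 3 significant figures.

−482 kJ/mol

With Au³⁺/Au reduced at the cathode, E°cell = +1.51 − (+0.53) = +0.98 V and n = 6.
Q = 1 / ([Au3+(aq)]^2·[I-(aq)]^6) = 2.57×10^12, so log Q = 12.409 and E = +0.98 − (0.071/6)(12.409) = +0.8332 V.
Finally ΔG = −nFE = −(6)(96500 C/mol)(+0.8332 V) = −482 kJ/mol.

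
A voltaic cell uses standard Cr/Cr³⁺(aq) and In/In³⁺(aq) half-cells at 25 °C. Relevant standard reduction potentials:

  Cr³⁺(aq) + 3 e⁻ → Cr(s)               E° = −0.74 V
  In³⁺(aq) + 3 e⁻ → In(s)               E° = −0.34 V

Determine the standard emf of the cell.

+0.40 V

The In³⁺/In couple has the higher E°, so In ion is reduced (cathode) and Cr is oxidized (anode).
E°cell = E°(cathode) − E°(anode) = −0.34 − (−0.74) = +0.40 V.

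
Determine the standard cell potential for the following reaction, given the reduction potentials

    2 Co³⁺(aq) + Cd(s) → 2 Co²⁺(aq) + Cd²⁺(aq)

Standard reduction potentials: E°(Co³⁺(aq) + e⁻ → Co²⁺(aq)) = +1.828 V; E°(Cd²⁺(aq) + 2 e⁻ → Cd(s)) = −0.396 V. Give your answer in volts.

+2.224 V

In the reaction as written, Co³⁺(aq) is reduced (cathode) and Cd²⁺(aq) is produced by oxidation at the anode.
E°cell = E°(cathode) − E°(anode) = +1.828 − (−0.396) = +2.224 V.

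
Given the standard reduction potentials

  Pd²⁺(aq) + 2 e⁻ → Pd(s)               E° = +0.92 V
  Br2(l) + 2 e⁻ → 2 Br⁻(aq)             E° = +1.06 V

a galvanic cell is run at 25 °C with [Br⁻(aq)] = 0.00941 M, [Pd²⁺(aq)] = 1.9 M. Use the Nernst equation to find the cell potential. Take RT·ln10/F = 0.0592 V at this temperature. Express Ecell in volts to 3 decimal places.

+0.252 V

Br₂/Br⁻ is reduced (cathode, E° = +1.06 V) and Pd²⁺/Pd is oxidized (anode).
E°cell = E°cat − E°an = +1.06 − (+0.92) = +0.14 V; n = 2.
For the overall reaction Br2(l) + Pd(s) → 2 Br⁻(aq) + Pd²⁺(aq), Q = [Br⁻(aq)]^2·[Pd²⁺(aq)] = 0.000168, giving log Q = −3.774.
E = E° − (0.0592/n)·log Q = +0.14 − (0.0592/2)(−3.774) = +0.252 V.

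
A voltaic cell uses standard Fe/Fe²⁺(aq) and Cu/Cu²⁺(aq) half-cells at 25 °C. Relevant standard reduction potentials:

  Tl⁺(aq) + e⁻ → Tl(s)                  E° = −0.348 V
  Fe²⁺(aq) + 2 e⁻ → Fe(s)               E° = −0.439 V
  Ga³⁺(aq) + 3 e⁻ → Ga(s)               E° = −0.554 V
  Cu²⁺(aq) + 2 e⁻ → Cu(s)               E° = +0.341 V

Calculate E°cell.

Of the two couples in this cell, the one with the more positive reduction potential is reduced at the cathode: here that is Cu²⁺/Cu (+0.341 V); Fe²⁺/Fe (−0.439 V) is the anode.
E°cell = E°(cathode) − E°(anode) = +0.341 − (−0.439) = +0.780 V.

+0.780 V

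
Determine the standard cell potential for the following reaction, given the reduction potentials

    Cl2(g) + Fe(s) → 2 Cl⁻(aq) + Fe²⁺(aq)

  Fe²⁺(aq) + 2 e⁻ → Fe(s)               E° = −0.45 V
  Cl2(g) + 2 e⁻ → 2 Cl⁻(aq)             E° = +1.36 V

Cl2(g) gains electrons, so the Cl₂/Cl⁻ couple is the cathode; the Fe²⁺/Fe couple is the anode.
E°cell = E°(cathode) − E°(anode) = +1.36 − (−0.45) = +1.81 V.
The positive value indicates the reaction is spontaneous as written.

+1.81 V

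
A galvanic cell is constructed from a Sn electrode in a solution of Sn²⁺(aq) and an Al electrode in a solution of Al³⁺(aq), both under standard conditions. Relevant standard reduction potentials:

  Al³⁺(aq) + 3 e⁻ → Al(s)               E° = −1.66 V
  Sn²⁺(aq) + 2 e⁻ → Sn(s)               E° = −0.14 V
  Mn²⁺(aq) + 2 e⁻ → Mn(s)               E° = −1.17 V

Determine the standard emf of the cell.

Of the two couples in this cell, the one with the more positive reduction potential is reduced at the cathode: here that is Sn²⁺/Sn (−0.14 V); Al³⁺/Al (−1.66 V) is the anode.
E°cell = E°(cathode) − E°(anode) = −0.14 − (−1.66) = +1.52 V.

+1.52 V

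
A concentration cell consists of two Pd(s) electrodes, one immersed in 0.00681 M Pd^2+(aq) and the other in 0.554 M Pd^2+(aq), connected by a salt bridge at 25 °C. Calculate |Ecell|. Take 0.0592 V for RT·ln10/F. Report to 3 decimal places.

For a concentration cell E°cell = 0, since both electrodes use the same couple.
The compartment with the higher Pd^2+(aq) concentration (0.554 M) acts as the cathode; ions are reduced there and produced at the dilute (0.00681 M) anode.
With n = 2, Ecell = −(0.0592/2)·log([dilute]/[conc]) = −(0.0592/2)·log(0.00681/0.554) = +0.057 V.

0.057 V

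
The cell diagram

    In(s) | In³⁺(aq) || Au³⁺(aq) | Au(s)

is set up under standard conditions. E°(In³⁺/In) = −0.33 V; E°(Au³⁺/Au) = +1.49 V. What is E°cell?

+1.82 V

By convention the left-hand electrode in cell notation is the anode (oxidation) and the right-hand electrode is the cathode (reduction).
E°cell = E°(right) − E°(left) = +1.49 − (−0.33) = +1.82 V.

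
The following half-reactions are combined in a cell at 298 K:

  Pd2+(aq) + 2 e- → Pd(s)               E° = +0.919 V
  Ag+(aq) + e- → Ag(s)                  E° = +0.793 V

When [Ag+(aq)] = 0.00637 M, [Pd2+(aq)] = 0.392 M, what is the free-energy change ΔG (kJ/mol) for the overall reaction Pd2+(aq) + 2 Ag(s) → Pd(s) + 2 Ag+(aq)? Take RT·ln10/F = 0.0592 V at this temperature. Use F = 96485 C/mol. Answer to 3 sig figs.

−47.1 kJ/mol

E°cell = +0.919 − (+0.793) = +0.126 V; the balanced reaction transfers n = 2 electrons.
Q = [Ag+(aq)]^2 / [Pd2+(aq)] = 0.000104, so log Q = −3.985 and E = +0.126 − (0.0592/2)(−3.985) = +0.2440 V.
Then ΔG = −nFE = −2 × 96485 × +0.2440 J/mol = −47.1 kJ/mol.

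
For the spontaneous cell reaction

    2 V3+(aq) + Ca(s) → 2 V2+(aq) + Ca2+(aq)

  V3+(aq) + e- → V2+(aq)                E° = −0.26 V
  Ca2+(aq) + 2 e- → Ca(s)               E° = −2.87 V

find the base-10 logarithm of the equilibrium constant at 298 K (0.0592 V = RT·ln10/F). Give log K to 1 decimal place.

log K = 88.2

The V³⁺/V²⁺ couple is reduced (cathode); E°cell = −0.26 − (−2.87) = +2.61 V with n = 2.
At equilibrium E = 0, so log K = nE°cell / 0.0592 = (2)(+2.61) / 0.0592 = 88.2.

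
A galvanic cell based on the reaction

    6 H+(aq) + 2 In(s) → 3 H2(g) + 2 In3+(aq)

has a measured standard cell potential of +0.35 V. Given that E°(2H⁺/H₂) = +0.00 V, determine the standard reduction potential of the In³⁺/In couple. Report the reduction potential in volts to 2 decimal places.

−0.35 V

In the reaction as written the 2H⁺/H₂ couple is reduced (cathode) and In³⁺/In is oxidized (anode), so E°cell = E°(2H⁺/H₂) − E°(In³⁺/In).
E°(In³⁺/In) = E°(cathode) − E°cell = +0.00 − (+0.35) = −0.35 V.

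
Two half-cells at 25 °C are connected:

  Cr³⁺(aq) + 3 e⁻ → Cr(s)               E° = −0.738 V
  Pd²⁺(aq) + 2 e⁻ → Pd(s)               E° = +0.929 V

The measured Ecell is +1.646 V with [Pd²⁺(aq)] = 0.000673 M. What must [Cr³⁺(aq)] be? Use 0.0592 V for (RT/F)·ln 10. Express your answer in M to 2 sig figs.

With Pd²⁺/Pd at the cathode and Cr³⁺/Cr at the anode, E°cell = +0.929 − (−0.738) = +1.667 V (n = 6).
Since E = E° − (0.0592/n)·log Q, log Q = n(E° − E)/0.0592 = 2.128.
Balancing electrons gives 3 Pd²⁺(aq) + 2 Cr(s) → 3 Pd(s) + 2 Cr³⁺(aq); thus Q = [Cr³⁺(aq)]^2 / [Pd²⁺(aq)]^3.
Substituting the known concentrations and solving, log [Cr³⁺(aq)] = −3.694 and [Cr³⁺(aq)] = 0.00020 M.

0.00020 M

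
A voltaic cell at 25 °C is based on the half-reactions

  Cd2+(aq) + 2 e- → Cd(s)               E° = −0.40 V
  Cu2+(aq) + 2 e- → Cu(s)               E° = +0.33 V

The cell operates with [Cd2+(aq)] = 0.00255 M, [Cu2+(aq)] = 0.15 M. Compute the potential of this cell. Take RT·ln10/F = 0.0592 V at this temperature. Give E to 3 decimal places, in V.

+0.782 V

Since E°(Cu²⁺/Cu) > E°(Cd²⁺/Cd), Cu²⁺/Cu serves as the cathode.
E°cell = E°cat − E°an = +0.33 − (−0.40) = +0.73 V; n = 2.
The balanced reaction is Cu2+(aq) + Cd(s) → Cu(s) + Cd2+(aq), so Q = [Cd2+(aq)] / [Cu2+(aq)] = 0.017 and log Q = −1.770.
By the Nernst equation, E = +0.73 − (0.0592/2)·(−1.770) = +0.782 V.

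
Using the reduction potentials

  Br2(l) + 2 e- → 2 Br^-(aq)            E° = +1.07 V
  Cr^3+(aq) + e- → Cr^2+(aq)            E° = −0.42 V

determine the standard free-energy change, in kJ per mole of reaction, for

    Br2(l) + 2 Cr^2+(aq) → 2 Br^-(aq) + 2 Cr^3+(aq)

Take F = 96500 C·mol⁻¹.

In the reaction as written Br2(l) is reduced, so the Br₂/Br⁻ couple is the cathode and Cr³⁺/Cr²⁺ is the anode.
E°cell = +1.07 − (−0.42) = +1.49 V; balancing electrons gives n = 2.
ΔG° = −nFE°cell = −(2)(96500)(+1.49) J/mol = −288 kJ/mol.

−288 kJ/mol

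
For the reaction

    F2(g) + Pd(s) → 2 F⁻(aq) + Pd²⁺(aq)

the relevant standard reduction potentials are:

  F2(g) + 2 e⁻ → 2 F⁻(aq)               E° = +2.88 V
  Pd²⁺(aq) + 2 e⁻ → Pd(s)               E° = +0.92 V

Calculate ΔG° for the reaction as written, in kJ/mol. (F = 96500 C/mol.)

In the reaction as written F2(g) is reduced, so the F₂/F⁻ couple is the cathode and Pd²⁺/Pd is the anode.
E°cell = +2.88 − (+0.92) = +1.96 V; balancing electrons gives n = 2.
ΔG° = −nFE°cell = −(2)(96500)(+1.96) J/mol = −378 kJ/mol.

−378 kJ/mol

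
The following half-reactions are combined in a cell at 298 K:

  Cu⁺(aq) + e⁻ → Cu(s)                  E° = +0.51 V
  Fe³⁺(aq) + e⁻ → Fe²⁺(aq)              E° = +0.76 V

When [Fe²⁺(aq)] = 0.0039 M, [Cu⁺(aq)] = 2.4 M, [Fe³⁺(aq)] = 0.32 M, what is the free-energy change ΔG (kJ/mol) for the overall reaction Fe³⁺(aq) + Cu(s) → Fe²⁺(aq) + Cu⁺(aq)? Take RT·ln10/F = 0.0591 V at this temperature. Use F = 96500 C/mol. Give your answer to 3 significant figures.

E°cell = +0.76 − (+0.51) = +0.25 V; the balanced reaction transfers n = 1 electron.
Q = ([Fe²⁺(aq)]·[Cu⁺(aq)]) / [Fe³⁺(aq)] = 0.0292, so log Q = −1.534 and E = +0.25 − (0.0591/1)(−1.534) = +0.3407 V.
Finally ΔG = −nFE = −(1)(96500 C/mol)(+0.3407 V) = −32.9 kJ/mol.

−32.9 kJ/mol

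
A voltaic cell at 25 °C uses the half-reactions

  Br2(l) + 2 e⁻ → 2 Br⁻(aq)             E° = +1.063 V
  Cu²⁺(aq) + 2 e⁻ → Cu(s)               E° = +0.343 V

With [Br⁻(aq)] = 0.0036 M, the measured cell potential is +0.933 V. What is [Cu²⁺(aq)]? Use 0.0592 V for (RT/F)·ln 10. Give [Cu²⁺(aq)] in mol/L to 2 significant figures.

Br₂/Br⁻ is the cathode (higher E°); E°cell = +1.063 − (+0.343) = +0.720 V with n = 2.
Rearranging E = E° − (0.0592/n)·log Q gives log Q = 2(+0.720 − (+0.933))/0.0592 = −7.196.
Balancing electrons gives Br2(l) + Cu(s) → 2 Br⁻(aq) + Cu²⁺(aq); thus Q = [Br⁻(aq)]^2·[Cu²⁺(aq)].
Substituting the known concentrations and solving, log [Cu²⁺(aq)] = −2.309 and [Cu²⁺(aq)] = 0.0049 M.

0.0049 M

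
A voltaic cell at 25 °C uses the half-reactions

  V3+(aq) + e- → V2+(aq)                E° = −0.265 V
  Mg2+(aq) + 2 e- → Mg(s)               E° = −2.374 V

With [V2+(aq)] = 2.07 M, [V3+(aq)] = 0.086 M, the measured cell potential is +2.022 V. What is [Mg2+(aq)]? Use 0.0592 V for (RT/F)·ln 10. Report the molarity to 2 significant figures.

1.5 M

V³⁺/V²⁺ is the cathode (higher E°); E°cell = −0.265 − (−2.374) = +2.109 V with n = 2.
Since E = E° − (0.0592/n)·log Q, log Q = n(E° − E)/0.0592 = 2.939.
For 2 V3+(aq) + Mg(s) → 2 V2+(aq) + Mg2+(aq), the reaction quotient is Q = ([V2+(aq)]^2·[Mg2+(aq)]) / [V3+(aq)]^2.
Isolating [Mg2+(aq)] in Q = 10^{2.939} yields log [Mg2+(aq)] = 0.176, i.e. 1.5 M.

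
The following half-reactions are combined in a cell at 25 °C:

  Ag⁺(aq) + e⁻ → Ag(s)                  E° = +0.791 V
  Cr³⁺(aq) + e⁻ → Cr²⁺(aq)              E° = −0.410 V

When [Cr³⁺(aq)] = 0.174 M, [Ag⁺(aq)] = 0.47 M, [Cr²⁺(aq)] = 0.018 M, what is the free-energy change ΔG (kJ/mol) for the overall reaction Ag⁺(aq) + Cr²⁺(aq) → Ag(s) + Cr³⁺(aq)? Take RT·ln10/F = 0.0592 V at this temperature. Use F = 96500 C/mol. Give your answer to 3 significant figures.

−108 kJ/mol

E°cell = +0.791 − (−0.410) = +1.201 V; the balanced reaction transfers n = 1 electron.
Q = [Cr³⁺(aq)] / ([Ag⁺(aq)]·[Cr²⁺(aq)]) = 20.6, so log Q = 1.313 and E = +1.201 − (0.0592/1)(1.313) = +1.1233 V.
Finally ΔG = −nFE = −(1)(96500 C/mol)(+1.1233 V) = −108 kJ/mol.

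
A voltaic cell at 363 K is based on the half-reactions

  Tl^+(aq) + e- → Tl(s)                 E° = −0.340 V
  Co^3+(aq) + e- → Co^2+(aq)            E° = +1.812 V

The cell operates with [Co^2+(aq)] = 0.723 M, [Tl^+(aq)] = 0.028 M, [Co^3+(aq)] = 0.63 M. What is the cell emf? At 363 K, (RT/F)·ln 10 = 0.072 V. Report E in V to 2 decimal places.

+2.26 V

The Co³⁺/Co²⁺ couple has the more positive E°, so it is the cathode; Tl⁺/Tl is the anode.
E°cell = E°cat − E°an = +1.812 − (−0.340) = +2.152 V; n = 1.
The balanced reaction is Co^3+(aq) + Tl(s) → Co^2+(aq) + Tl^+(aq), so Q = ([Co^2+(aq)]·[Tl^+(aq)]) / [Co^3+(aq)] = 0.0321 and log Q = −1.493.
Applying E = E° − (RT ln10/nF)·log Q gives +2.152 − (0.072/1)(−1.493) = +2.26 V.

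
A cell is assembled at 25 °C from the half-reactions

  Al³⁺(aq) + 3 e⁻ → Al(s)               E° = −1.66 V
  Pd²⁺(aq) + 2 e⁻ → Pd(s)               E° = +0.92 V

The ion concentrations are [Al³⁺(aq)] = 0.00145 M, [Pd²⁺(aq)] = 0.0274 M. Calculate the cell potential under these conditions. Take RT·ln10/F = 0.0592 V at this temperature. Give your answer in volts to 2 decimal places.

Pd²⁺/Pd is reduced (cathode, E° = +0.92 V) and Al³⁺/Al is oxidized (anode).
The standard potential is +0.92 − (−1.66) = +2.58 V and the balanced reaction transfers n = 6 electrons.
The balanced reaction is 3 Pd²⁺(aq) + 2 Al(s) → 3 Pd(s) + 2 Al³⁺(aq), so Q = [Al³⁺(aq)]^2 / [Pd²⁺(aq)]^3 = 0.102 and log Q = −0.991.
By the Nernst equation, E = +2.58 − (0.0592/6)·(−0.991) = +2.59 V.

+2.59 V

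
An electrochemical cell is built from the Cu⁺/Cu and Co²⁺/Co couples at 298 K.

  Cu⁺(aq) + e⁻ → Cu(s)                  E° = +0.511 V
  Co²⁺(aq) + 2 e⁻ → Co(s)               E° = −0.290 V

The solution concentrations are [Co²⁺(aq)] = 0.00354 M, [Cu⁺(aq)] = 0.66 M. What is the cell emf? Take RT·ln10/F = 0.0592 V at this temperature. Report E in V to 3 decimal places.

+0.863 V

The Cu⁺/Cu couple has the more positive E°, so it is the cathode; Co²⁺/Co is the anode.
The standard potential is +0.511 − (−0.290) = +0.801 V and the balanced reaction transfers n = 2 electrons.
The balanced reaction is 2 Cu⁺(aq) + Co(s) → 2 Cu(s) + Co²⁺(aq), so Q = [Co²⁺(aq)] / [Cu⁺(aq)]^2 = 0.00813 and log Q = −2.090.
E = E° − (0.0592/n)·log Q = +0.801 − (0.0592/2)(−2.090) = +0.863 V.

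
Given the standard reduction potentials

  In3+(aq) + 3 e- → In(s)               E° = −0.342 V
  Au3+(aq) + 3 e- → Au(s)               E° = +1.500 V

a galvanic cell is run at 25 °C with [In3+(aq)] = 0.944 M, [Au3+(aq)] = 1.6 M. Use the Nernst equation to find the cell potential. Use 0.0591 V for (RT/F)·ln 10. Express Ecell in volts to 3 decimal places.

+1.847 V

Since E°(Au³⁺/Au) > E°(In³⁺/In), Au³⁺/Au serves as the cathode.
The standard potential is +1.500 − (−0.342) = +1.842 V and the balanced reaction transfers n = 3 electrons.
For the overall reaction Au3+(aq) + In(s) → Au(s) + In3+(aq), Q = [In3+(aq)] / [Au3+(aq)] = 0.59, giving log Q = −0.229.
E = E° − (0.0591/n)·log Q = +1.842 − (0.0591/3)(−0.229) = +1.847 V.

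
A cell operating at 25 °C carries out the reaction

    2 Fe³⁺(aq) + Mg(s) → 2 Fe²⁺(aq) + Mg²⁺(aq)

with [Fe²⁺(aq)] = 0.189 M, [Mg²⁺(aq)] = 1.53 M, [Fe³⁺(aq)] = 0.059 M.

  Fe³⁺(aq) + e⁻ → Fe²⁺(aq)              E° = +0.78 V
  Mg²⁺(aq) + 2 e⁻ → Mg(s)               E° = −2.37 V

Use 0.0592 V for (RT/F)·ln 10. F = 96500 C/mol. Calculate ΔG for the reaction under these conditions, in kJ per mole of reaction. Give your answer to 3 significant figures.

−601 kJ/mol

E°cell = +0.78 − (−2.37) = +3.15 V; the balanced reaction transfers n = 2 electrons.
Here Q = ([Fe²⁺(aq)]^2·[Mg²⁺(aq)]) / [Fe³⁺(aq)]^2 = 15.7 (log Q = 1.196), giving E = +3.15 − (0.0592/2)·(1.196) = +3.1146 V.
Finally ΔG = −nFE = −(2)(96500 C/mol)(+3.1146 V) = −601 kJ/mol.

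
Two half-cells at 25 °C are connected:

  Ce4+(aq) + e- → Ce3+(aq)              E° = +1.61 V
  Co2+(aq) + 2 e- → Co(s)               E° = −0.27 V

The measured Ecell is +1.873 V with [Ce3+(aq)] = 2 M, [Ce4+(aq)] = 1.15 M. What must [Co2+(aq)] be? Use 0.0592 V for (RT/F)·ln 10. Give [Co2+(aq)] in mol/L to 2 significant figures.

With Ce⁴⁺/Ce³⁺ at the cathode and Co²⁺/Co at the anode, E°cell = +1.61 − (−0.27) = +1.88 V (n = 2).
Since E = E° − (0.0592/n)·log Q, log Q = n(E° − E)/0.0592 = 0.236.
The balanced reaction is 2 Ce4+(aq) + Co(s) → 2 Ce3+(aq) + Co2+(aq), so Q = ([Ce3+(aq)]^2·[Co2+(aq)]) / [Ce4+(aq)]^2.
Isolating [Co2+(aq)] in Q = 10^{0.236} yields log [Co2+(aq)] = −0.245, i.e. 0.57 M.

0.57 M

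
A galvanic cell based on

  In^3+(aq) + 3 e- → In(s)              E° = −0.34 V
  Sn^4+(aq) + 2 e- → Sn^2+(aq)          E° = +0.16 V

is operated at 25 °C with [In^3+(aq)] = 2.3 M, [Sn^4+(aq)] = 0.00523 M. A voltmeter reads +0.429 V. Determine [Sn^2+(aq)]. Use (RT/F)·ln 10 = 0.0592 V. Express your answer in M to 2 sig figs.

0.75 M

With Sn⁴⁺/Sn²⁺ at the cathode and In³⁺/In at the anode, E°cell = +0.16 − (−0.34) = +0.50 V (n = 6).
From the Nernst equation, log Q = n(E° − E)/0.0592 = 6·(+0.50 − (+0.429))/0.0592 = 7.196.
Balancing electrons gives 3 Sn^4+(aq) + 2 In(s) → 3 Sn^2+(aq) + 2 In^3+(aq); thus Q = ([Sn^2+(aq)]^3·[In^3+(aq)]^2) / [Sn^4+(aq)]^3.
Isolating [Sn^2+(aq)] in Q = 10^{7.196} yields log [Sn^2+(aq)] = −0.124, i.e. 0.75 M.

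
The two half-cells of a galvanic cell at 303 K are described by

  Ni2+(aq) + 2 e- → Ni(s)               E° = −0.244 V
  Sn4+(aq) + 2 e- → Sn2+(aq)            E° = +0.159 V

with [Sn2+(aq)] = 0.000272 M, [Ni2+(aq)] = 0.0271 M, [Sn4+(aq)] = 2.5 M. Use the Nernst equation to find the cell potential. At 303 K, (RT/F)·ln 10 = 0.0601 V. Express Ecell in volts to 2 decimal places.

Since E°(Sn⁴⁺/Sn²⁺) > E°(Ni²⁺/Ni), Sn⁴⁺/Sn²⁺ serves as the cathode.
E°cell = +0.159 − (−0.244) = +0.403 V, with n = 2 electrons transferred.
The balanced reaction is Sn4+(aq) + Ni(s) → Sn2+(aq) + Ni2+(aq), so Q = ([Sn2+(aq)]·[Ni2+(aq)]) / [Sn4+(aq)] = 2.95×10^−6 and log Q = −5.530.
By the Nernst equation, E = +0.403 − (0.0601/2)·(−5.530) = +0.57 V.

+0.57 V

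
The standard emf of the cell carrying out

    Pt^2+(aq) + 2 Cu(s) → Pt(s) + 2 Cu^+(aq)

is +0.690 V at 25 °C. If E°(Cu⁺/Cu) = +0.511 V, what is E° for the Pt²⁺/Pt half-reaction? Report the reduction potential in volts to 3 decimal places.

In the reaction as written the Pt²⁺/Pt couple is reduced (cathode) and Cu⁺/Cu is oxidized (anode), so E°cell = E°(Pt²⁺/Pt) − E°(Cu⁺/Cu).
E°(Pt²⁺/Pt) = E°cell + E°(anode) = +0.690 + (+0.511) = +1.201 V.

+1.201 V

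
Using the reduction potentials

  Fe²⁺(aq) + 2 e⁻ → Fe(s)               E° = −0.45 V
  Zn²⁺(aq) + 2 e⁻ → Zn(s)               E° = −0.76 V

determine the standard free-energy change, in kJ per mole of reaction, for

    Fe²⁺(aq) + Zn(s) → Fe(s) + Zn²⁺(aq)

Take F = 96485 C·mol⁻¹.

In the reaction as written Fe²⁺(aq) is reduced, so the Fe²⁺/Fe couple is the cathode and Zn²⁺/Zn is the anode.
E°cell = −0.45 − (−0.76) = +0.31 V; balancing electrons gives n = 2.
ΔG° = −nFE°cell = −(2)(96485)(+0.31) J/mol = −59.8 kJ/mol.

−59.8 kJ/mol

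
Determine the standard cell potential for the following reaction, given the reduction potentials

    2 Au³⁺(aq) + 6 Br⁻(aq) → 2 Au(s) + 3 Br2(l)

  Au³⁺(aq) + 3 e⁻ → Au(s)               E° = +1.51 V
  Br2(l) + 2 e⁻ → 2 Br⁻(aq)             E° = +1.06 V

+0.45 V

Au³⁺(aq) gains electrons, so the Au³⁺/Au couple is the cathode; the Br₂/Br⁻ couple is the anode.
E°cell = E°(cathode) − E°(anode) = +1.51 − (+1.06) = +0.45 V.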